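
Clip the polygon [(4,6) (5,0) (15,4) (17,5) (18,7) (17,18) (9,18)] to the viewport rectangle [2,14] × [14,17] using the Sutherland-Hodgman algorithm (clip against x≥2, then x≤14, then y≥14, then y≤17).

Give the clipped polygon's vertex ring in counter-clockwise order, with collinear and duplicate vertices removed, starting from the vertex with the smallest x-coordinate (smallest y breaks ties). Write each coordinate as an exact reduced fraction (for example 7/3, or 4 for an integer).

Clipped polygon: [(22/3,14) (14,14) (14,17) (103/12,17)]

1. After x ≥ 2: [(4,6) (5,0) (15,4) (17,5) (18,7) (17,18) (9,18)]
2. After x ≤ 14: [(4,6) (5,0) (14,18/5) (14,18) (9,18)]
3. After y ≥ 14: [(22/3,14) (14,14) (14,18) (9,18)]
4. After y ≤ 17: [(103/12,17) (22/3,14) (14,14) (14,17)]
5. Canonical ring: [(22/3,14) (14,14) (14,17) (103/12,17)]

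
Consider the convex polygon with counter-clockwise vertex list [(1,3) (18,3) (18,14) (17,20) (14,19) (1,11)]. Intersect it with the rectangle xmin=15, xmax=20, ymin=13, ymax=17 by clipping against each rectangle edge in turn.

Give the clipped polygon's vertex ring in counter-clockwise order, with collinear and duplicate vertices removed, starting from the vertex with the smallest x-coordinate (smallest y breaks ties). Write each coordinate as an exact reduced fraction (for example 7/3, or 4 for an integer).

Clipped polygon: [(15,13) (18,13) (18,14) (35/2,17) (15,17)]

1. After x ≥ 15: [(15,3) (18,3) (18,14) (17,20) (15,58/3)]
2. After x ≤ 20: [(15,3) (18,3) (18,14) (17,20) (15,58/3)]
3. After y ≥ 13: [(15,13) (18,13) (18,14) (17,20) (15,58/3)]
4. After y ≤ 17: [(15,17) (15,13) (18,13) (18,14) (35/2,17)]
5. Canonical ring: [(15,13) (18,13) (18,14) (35/2,17) (15,17)]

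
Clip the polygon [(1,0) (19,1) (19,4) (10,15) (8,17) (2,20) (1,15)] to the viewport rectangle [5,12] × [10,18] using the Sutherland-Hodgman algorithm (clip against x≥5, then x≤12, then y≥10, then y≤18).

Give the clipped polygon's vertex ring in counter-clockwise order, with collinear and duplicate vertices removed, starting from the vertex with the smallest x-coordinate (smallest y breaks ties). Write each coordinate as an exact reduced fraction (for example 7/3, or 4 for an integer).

1. After x ≥ 5: [(5,2/9) (19,1) (19,4) (10,15) (8,17) (5,37/2)]
2. After x ≤ 12: [(5,2/9) (12,11/18) (12,113/9) (10,15) (8,17) (5,37/2)]
3. After y ≥ 10: [(5,10) (12,10) (12,113/9) (10,15) (8,17) (5,37/2)]
4. After y ≤ 18: [(5,18) (5,10) (12,10) (12,113/9) (10,15) (8,17) (6,18)]
5. Canonical ring: [(5,10) (12,10) (12,113/9) (10,15) (8,17) (6,18) (5,18)]

Clipped polygon: [(5,10) (12,10) (12,113/9) (10,15) (8,17) (6,18) (5,18)]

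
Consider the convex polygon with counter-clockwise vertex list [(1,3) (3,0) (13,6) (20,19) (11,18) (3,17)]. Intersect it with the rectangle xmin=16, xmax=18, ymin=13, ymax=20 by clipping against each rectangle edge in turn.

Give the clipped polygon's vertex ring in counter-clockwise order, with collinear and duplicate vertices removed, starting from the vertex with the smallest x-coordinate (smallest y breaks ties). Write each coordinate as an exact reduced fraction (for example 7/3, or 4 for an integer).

1. After x ≥ 16: [(16,81/7) (20,19) (16,167/9)]
2. After x ≤ 18: [(16,81/7) (18,107/7) (18,169/9) (16,167/9)]
3. After y ≥ 13: [(16,13) (218/13,13) (18,107/7) (18,169/9) (16,167/9)]
4. After y ≤ 20: [(16,13) (218/13,13) (18,107/7) (18,169/9) (16,167/9)]
5. Canonical ring: [(16,13) (218/13,13) (18,107/7) (18,169/9) (16,167/9)]

Clipped polygon: [(16,13) (218/13,13) (18,107/7) (18,169/9) (16,167/9)]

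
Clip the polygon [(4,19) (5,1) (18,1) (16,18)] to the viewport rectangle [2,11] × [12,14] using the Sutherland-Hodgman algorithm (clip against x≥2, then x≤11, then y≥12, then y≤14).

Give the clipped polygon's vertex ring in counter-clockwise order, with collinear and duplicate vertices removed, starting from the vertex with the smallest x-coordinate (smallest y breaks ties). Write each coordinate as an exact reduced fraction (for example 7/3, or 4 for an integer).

1. After x ≥ 2: [(4,19) (5,1) (18,1) (16,18)]
2. After x ≤ 11: [(11,221/12) (4,19) (5,1) (11,1)]
3. After y ≥ 12: [(11,12) (11,221/12) (4,19) (79/18,12)]
4. After y ≤ 14: [(11,12) (11,14) (77/18,14) (79/18,12)]
5. Canonical ring: [(77/18,14) (79/18,12) (11,12) (11,14)]

Clipped polygon: [(77/18,14) (79/18,12) (11,12) (11,14)]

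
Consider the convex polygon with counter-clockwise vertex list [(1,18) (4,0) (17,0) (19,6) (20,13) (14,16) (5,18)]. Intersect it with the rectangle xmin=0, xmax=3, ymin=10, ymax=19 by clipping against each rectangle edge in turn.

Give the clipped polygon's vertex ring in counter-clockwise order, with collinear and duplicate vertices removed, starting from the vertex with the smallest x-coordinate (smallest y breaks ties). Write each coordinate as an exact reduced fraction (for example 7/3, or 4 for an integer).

1. After x ≥ 0: [(1,18) (4,0) (17,0) (19,6) (20,13) (14,16) (5,18)]
2. After x ≤ 3: [(3,18) (1,18) (3,6)]
3. After y ≥ 10: [(3,10) (3,18) (1,18) (7/3,10)]
4. After y ≤ 19: [(3,10) (3,18) (1,18) (7/3,10)]
5. Canonical ring: [(1,18) (7/3,10) (3,10) (3,18)]

Clipped polygon: [(1,18) (7/3,10) (3,10) (3,18)]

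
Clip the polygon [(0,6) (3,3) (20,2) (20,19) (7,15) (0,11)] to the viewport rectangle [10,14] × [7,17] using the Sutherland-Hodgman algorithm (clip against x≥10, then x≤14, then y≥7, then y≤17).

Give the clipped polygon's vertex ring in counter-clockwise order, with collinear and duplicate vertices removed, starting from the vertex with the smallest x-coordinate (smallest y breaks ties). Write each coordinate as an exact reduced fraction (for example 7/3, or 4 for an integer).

1. After x ≥ 10: [(10,44/17) (20,2) (20,19) (10,207/13)]
2. After x ≤ 14: [(10,44/17) (14,40/17) (14,223/13) (10,207/13)]
3. After y ≥ 7: [(10,7) (14,7) (14,223/13) (10,207/13)]
4. After y ≤ 17: [(10,7) (14,7) (14,17) (27/2,17) (10,207/13)]
5. Canonical ring: [(10,7) (14,7) (14,17) (27/2,17) (10,207/13)]

Clipped polygon: [(10,7) (14,7) (14,17) (27/2,17) (10,207/13)]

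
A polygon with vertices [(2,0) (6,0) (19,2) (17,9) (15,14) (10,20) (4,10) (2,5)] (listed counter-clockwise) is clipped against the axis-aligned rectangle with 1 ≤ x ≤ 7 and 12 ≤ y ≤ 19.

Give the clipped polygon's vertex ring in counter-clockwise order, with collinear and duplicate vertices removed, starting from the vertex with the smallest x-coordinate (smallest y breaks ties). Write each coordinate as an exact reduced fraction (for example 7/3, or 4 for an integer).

1. After x ≥ 1: [(2,0) (6,0) (19,2) (17,9) (15,14) (10,20) (4,10) (2,5)]
2. After x ≤ 7: [(2,0) (6,0) (7,2/13) (7,15) (4,10) (2,5)]
3. After y ≥ 12: [(7,12) (7,15) (26/5,12)]
4. After y ≤ 19: [(7,12) (7,15) (26/5,12)]
5. Canonical ring: [(26/5,12) (7,12) (7,15)]

Clipped polygon: [(26/5,12) (7,12) (7,15)]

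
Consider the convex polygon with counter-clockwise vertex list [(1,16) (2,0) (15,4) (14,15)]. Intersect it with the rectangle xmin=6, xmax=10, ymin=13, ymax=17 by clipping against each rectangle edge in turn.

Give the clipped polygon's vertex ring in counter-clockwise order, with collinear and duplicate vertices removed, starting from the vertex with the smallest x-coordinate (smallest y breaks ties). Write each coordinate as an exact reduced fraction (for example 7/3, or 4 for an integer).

Clipped polygon: [(6,13) (10,13) (10,199/13) (6,203/13)]

1. After x ≥ 6: [(6,203/13) (6,16/13) (15,4) (14,15)]
2. After x ≤ 10: [(10,199/13) (6,203/13) (6,16/13) (10,32/13)]
3. After y ≥ 13: [(10,13) (10,199/13) (6,203/13) (6,13)]
4. After y ≤ 17: [(10,13) (10,199/13) (6,203/13) (6,13)]
5. Canonical ring: [(6,13) (10,13) (10,199/13) (6,203/13)]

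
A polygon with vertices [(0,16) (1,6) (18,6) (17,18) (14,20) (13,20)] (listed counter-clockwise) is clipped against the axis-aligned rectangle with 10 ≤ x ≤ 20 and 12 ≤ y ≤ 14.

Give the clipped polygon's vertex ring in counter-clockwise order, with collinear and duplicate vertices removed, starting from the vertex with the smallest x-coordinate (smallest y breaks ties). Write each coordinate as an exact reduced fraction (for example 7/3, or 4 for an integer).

Clipped polygon: [(10,12) (35/2,12) (52/3,14) (10,14)]

1. After x ≥ 10: [(10,248/13) (10,6) (18,6) (17,18) (14,20) (13,20)]
2. After x ≤ 20: [(10,248/13) (10,6) (18,6) (17,18) (14,20) (13,20)]
3. After y ≥ 12: [(10,248/13) (10,12) (35/2,12) (17,18) (14,20) (13,20)]
4. After y ≤ 14: [(10,14) (10,12) (35/2,12) (52/3,14)]
5. Canonical ring: [(10,12) (35/2,12) (52/3,14) (10,14)]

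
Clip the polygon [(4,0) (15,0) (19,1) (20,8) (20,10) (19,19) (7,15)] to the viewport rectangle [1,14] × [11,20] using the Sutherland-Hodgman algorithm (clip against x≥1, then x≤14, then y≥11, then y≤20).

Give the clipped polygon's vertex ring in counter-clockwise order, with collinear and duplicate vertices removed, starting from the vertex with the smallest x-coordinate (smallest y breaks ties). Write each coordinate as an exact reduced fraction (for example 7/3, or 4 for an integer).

Clipped polygon: [(31/5,11) (14,11) (14,52/3) (7,15)]

1. After x ≥ 1: [(4,0) (15,0) (19,1) (20,8) (20,10) (19,19) (7,15)]
2. After x ≤ 14: [(4,0) (14,0) (14,52/3) (7,15)]
3. After y ≥ 11: [(31/5,11) (14,11) (14,52/3) (7,15)]
4. After y ≤ 20: [(31/5,11) (14,11) (14,52/3) (7,15)]
5. Canonical ring: [(31/5,11) (14,11) (14,52/3) (7,15)]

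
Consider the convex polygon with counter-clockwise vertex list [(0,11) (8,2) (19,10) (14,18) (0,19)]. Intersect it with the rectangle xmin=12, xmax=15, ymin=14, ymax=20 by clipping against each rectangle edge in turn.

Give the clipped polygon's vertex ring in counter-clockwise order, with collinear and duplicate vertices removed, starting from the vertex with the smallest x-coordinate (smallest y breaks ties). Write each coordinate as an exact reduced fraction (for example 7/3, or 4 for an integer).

Clipped polygon: [(12,14) (15,14) (15,82/5) (14,18) (12,127/7)]

1. After x ≥ 12: [(12,54/11) (19,10) (14,18) (12,127/7)]
2. After x ≤ 15: [(12,54/11) (15,78/11) (15,82/5) (14,18) (12,127/7)]
3. After y ≥ 14: [(12,14) (15,14) (15,82/5) (14,18) (12,127/7)]
4. After y ≤ 20: [(12,14) (15,14) (15,82/5) (14,18) (12,127/7)]
5. Canonical ring: [(12,14) (15,14) (15,82/5) (14,18) (12,127/7)]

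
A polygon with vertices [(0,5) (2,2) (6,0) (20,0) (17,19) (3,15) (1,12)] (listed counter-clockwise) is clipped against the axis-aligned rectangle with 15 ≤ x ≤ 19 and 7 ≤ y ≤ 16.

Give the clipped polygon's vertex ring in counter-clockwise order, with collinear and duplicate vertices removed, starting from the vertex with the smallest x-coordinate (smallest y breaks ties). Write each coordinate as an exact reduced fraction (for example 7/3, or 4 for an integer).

1. After x ≥ 15: [(15,0) (20,0) (17,19) (15,129/7)]
2. After x ≤ 19: [(15,0) (19,0) (19,19/3) (17,19) (15,129/7)]
3. After y ≥ 7: [(15,7) (359/19,7) (17,19) (15,129/7)]
4. After y ≤ 16: [(15,16) (15,7) (359/19,7) (332/19,16)]
5. Canonical ring: [(15,7) (359/19,7) (332/19,16) (15,16)]

Clipped polygon: [(15,7) (359/19,7) (332/19,16) (15,16)]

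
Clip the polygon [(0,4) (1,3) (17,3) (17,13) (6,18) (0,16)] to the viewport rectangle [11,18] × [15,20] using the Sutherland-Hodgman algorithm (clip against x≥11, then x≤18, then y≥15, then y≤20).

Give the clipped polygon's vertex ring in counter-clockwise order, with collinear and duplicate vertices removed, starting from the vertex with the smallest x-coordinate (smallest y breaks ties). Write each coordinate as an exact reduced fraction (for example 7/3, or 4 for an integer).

Clipped polygon: [(11,15) (63/5,15) (11,173/11)]

1. After x ≥ 11: [(11,3) (17,3) (17,13) (11,173/11)]
2. After x ≤ 18: [(11,3) (17,3) (17,13) (11,173/11)]
3. After y ≥ 15: [(11,15) (63/5,15) (11,173/11)]
4. After y ≤ 20: [(11,15) (63/5,15) (11,173/11)]
5. Canonical ring: [(11,15) (63/5,15) (11,173/11)]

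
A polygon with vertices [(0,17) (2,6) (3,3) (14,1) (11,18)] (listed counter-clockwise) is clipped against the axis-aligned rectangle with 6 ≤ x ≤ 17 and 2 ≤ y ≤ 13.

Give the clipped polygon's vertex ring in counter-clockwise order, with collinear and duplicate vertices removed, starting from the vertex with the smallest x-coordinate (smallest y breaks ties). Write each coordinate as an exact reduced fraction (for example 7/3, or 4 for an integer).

Clipped polygon: [(6,27/11) (17/2,2) (235/17,2) (202/17,13) (6,13)]

1. After x ≥ 6: [(6,193/11) (6,27/11) (14,1) (11,18)]
2. After x ≤ 17: [(6,193/11) (6,27/11) (14,1) (11,18)]
3. After y ≥ 2: [(6,193/11) (6,27/11) (17/2,2) (235/17,2) (11,18)]
4. After y ≤ 13: [(6,13) (6,27/11) (17/2,2) (235/17,2) (202/17,13)]
5. Canonical ring: [(6,27/11) (17/2,2) (235/17,2) (202/17,13) (6,13)]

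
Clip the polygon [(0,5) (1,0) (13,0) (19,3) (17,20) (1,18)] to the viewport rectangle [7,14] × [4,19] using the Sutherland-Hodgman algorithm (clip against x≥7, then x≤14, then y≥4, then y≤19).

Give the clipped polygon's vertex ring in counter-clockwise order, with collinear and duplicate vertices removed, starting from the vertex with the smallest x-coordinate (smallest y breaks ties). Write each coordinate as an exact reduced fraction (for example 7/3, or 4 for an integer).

1. After x ≥ 7: [(7,0) (13,0) (19,3) (17,20) (7,75/4)]
2. After x ≤ 14: [(7,0) (13,0) (14,1/2) (14,157/8) (7,75/4)]
3. After y ≥ 4: [(7,4) (14,4) (14,157/8) (7,75/4)]
4. After y ≤ 19: [(7,4) (14,4) (14,19) (9,19) (7,75/4)]
5. Canonical ring: [(7,4) (14,4) (14,19) (9,19) (7,75/4)]

Clipped polygon: [(7,4) (14,4) (14,19) (9,19) (7,75/4)]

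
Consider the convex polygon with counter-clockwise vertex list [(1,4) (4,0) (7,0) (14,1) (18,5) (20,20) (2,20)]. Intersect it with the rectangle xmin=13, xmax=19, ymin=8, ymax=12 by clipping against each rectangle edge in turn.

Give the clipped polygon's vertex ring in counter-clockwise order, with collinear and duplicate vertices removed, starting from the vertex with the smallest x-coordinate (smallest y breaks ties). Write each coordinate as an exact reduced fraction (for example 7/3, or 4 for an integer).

Clipped polygon: [(13,8) (92/5,8) (284/15,12) (13,12)]

1. After x ≥ 13: [(13,6/7) (14,1) (18,5) (20,20) (13,20)]
2. After x ≤ 19: [(13,6/7) (14,1) (18,5) (19,25/2) (19,20) (13,20)]
3. After y ≥ 8: [(13,8) (92/5,8) (19,25/2) (19,20) (13,20)]
4. After y ≤ 12: [(13,12) (13,8) (92/5,8) (284/15,12)]
5. Canonical ring: [(13,8) (92/5,8) (284/15,12) (13,12)]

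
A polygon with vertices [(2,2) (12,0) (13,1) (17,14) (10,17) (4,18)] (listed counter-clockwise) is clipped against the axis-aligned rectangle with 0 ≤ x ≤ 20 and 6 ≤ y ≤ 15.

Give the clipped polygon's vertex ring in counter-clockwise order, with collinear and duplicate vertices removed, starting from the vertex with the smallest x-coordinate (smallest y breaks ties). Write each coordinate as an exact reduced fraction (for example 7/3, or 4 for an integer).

1. After x ≥ 0: [(2,2) (12,0) (13,1) (17,14) (10,17) (4,18)]
2. After x ≤ 20: [(2,2) (12,0) (13,1) (17,14) (10,17) (4,18)]
3. After y ≥ 6: [(5/2,6) (189/13,6) (17,14) (10,17) (4,18)]
4. After y ≤ 15: [(29/8,15) (5/2,6) (189/13,6) (17,14) (44/3,15)]
5. Canonical ring: [(5/2,6) (189/13,6) (17,14) (44/3,15) (29/8,15)]

Clipped polygon: [(5/2,6) (189/13,6) (17,14) (44/3,15) (29/8,15)]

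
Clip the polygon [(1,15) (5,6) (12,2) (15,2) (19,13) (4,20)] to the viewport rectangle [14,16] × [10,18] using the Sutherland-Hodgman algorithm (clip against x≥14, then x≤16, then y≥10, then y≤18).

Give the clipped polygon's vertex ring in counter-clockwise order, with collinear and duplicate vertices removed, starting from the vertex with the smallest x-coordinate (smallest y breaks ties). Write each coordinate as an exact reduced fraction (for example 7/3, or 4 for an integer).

Clipped polygon: [(14,10) (16,10) (16,72/5) (14,46/3)]

1. After x ≥ 14: [(14,2) (15,2) (19,13) (14,46/3)]
2. After x ≤ 16: [(14,2) (15,2) (16,19/4) (16,72/5) (14,46/3)]
3. After y ≥ 10: [(14,10) (16,10) (16,72/5) (14,46/3)]
4. After y ≤ 18: [(14,10) (16,10) (16,72/5) (14,46/3)]
5. Canonical ring: [(14,10) (16,10) (16,72/5) (14,46/3)]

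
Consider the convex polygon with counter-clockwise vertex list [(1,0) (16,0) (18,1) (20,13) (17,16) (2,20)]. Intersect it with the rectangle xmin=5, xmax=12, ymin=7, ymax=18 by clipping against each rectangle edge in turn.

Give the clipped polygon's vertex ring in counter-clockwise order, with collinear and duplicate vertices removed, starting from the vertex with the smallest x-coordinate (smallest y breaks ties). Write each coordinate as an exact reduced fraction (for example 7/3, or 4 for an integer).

Clipped polygon: [(5,7) (12,7) (12,52/3) (19/2,18) (5,18)]

1. After x ≥ 5: [(5,0) (16,0) (18,1) (20,13) (17,16) (5,96/5)]
2. After x ≤ 12: [(5,0) (12,0) (12,52/3) (5,96/5)]
3. After y ≥ 7: [(5,7) (12,7) (12,52/3) (5,96/5)]
4. After y ≤ 18: [(5,18) (5,7) (12,7) (12,52/3) (19/2,18)]
5. Canonical ring: [(5,7) (12,7) (12,52/3) (19/2,18) (5,18)]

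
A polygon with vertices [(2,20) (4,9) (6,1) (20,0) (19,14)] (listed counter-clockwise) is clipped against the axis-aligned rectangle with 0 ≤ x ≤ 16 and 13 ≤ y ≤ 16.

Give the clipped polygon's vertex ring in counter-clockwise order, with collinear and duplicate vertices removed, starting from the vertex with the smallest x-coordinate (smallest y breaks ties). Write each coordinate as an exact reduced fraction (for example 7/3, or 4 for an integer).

1. After x ≥ 0: [(2,20) (4,9) (6,1) (20,0) (19,14)]
2. After x ≤ 16: [(16,256/17) (2,20) (4,9) (6,1) (16,2/7)]
3. After y ≥ 13: [(16,13) (16,256/17) (2,20) (36/11,13)]
4. After y ≤ 16: [(16,13) (16,256/17) (40/3,16) (30/11,16) (36/11,13)]
5. Canonical ring: [(30/11,16) (36/11,13) (16,13) (16,256/17) (40/3,16)]

Clipped polygon: [(30/11,16) (36/11,13) (16,13) (16,256/17) (40/3,16)]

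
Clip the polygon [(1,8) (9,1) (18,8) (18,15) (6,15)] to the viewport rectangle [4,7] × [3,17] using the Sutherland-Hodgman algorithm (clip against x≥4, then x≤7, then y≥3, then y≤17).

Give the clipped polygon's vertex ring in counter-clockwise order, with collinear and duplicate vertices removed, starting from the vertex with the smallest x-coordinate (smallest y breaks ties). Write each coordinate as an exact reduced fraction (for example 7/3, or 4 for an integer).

1. After x ≥ 4: [(4,61/5) (4,43/8) (9,1) (18,8) (18,15) (6,15)]
2. After x ≤ 7: [(4,61/5) (4,43/8) (7,11/4) (7,15) (6,15)]
3. After y ≥ 3: [(4,61/5) (4,43/8) (47/7,3) (7,3) (7,15) (6,15)]
4. After y ≤ 17: [(4,61/5) (4,43/8) (47/7,3) (7,3) (7,15) (6,15)]
5. Canonical ring: [(4,43/8) (47/7,3) (7,3) (7,15) (6,15) (4,61/5)]

Clipped polygon: [(4,43/8) (47/7,3) (7,3) (7,15) (6,15) (4,61/5)]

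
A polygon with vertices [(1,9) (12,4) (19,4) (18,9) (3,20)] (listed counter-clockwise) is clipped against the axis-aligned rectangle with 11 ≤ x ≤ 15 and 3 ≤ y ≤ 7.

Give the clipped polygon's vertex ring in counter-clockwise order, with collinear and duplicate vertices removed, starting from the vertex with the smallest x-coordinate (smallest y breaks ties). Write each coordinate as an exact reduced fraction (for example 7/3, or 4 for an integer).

1. After x ≥ 11: [(11,49/11) (12,4) (19,4) (18,9) (11,212/15)]
2. After x ≤ 15: [(11,49/11) (12,4) (15,4) (15,56/5) (11,212/15)]
3. After y ≥ 3: [(11,49/11) (12,4) (15,4) (15,56/5) (11,212/15)]
4. After y ≤ 7: [(11,7) (11,49/11) (12,4) (15,4) (15,7)]
5. Canonical ring: [(11,49/11) (12,4) (15,4) (15,7) (11,7)]

Clipped polygon: [(11,49/11) (12,4) (15,4) (15,7) (11,7)]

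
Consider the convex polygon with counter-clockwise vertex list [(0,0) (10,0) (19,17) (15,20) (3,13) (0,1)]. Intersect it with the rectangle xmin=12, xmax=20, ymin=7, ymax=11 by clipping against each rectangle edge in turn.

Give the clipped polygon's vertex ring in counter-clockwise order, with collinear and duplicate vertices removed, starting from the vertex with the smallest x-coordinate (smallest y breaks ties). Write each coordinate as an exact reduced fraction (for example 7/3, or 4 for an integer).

Clipped polygon: [(12,7) (233/17,7) (269/17,11) (12,11)]

1. After x ≥ 12: [(12,34/9) (19,17) (15,20) (12,73/4)]
2. After x ≤ 20: [(12,34/9) (19,17) (15,20) (12,73/4)]
3. After y ≥ 7: [(12,7) (233/17,7) (19,17) (15,20) (12,73/4)]
4. After y ≤ 11: [(12,11) (12,7) (233/17,7) (269/17,11)]
5. Canonical ring: [(12,7) (233/17,7) (269/17,11) (12,11)]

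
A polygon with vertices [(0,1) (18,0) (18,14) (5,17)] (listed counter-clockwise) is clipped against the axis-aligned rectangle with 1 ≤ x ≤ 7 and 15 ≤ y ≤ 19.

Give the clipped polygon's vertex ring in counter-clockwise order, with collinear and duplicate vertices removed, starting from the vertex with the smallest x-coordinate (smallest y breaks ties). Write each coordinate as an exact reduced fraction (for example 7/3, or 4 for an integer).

Clipped polygon: [(35/8,15) (7,15) (7,215/13) (5,17)]

1. After x ≥ 1: [(1,21/5) (1,17/18) (18,0) (18,14) (5,17)]
2. After x ≤ 7: [(1,21/5) (1,17/18) (7,11/18) (7,215/13) (5,17)]
3. After y ≥ 15: [(35/8,15) (7,15) (7,215/13) (5,17)]
4. After y ≤ 19: [(35/8,15) (7,15) (7,215/13) (5,17)]
5. Canonical ring: [(35/8,15) (7,15) (7,215/13) (5,17)]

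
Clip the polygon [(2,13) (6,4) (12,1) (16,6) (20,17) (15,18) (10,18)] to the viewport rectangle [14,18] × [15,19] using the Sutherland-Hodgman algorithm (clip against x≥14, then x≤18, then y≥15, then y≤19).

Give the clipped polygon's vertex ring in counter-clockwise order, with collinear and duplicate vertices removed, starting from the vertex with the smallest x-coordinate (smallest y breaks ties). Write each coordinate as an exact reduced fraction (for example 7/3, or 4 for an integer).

Clipped polygon: [(14,15) (18,15) (18,87/5) (15,18) (14,18)]

1. After x ≥ 14: [(14,7/2) (16,6) (20,17) (15,18) (14,18)]
2. After x ≤ 18: [(14,7/2) (16,6) (18,23/2) (18,87/5) (15,18) (14,18)]
3. After y ≥ 15: [(14,15) (18,15) (18,87/5) (15,18) (14,18)]
4. After y ≤ 19: [(14,15) (18,15) (18,87/5) (15,18) (14,18)]
5. Canonical ring: [(14,15) (18,15) (18,87/5) (15,18) (14,18)]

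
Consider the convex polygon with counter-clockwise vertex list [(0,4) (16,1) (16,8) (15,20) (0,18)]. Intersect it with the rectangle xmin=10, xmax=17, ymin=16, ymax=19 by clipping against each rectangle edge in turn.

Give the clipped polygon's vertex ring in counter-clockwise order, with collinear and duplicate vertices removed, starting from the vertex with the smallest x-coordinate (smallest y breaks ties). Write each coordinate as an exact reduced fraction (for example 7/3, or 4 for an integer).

1. After x ≥ 10: [(10,17/8) (16,1) (16,8) (15,20) (10,58/3)]
2. After x ≤ 17: [(10,17/8) (16,1) (16,8) (15,20) (10,58/3)]
3. After y ≥ 16: [(10,16) (46/3,16) (15,20) (10,58/3)]
4. After y ≤ 19: [(10,19) (10,16) (46/3,16) (181/12,19)]
5. Canonical ring: [(10,16) (46/3,16) (181/12,19) (10,19)]

Clipped polygon: [(10,16) (46/3,16) (181/12,19) (10,19)]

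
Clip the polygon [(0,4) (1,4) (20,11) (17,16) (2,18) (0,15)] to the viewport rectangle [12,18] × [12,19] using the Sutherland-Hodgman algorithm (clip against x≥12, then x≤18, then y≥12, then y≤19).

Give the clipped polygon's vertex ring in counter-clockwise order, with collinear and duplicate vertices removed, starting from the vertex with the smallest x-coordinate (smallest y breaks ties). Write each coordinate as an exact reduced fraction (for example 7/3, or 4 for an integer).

1. After x ≥ 12: [(12,153/19) (20,11) (17,16) (12,50/3)]
2. After x ≤ 18: [(12,153/19) (18,195/19) (18,43/3) (17,16) (12,50/3)]
3. After y ≥ 12: [(12,12) (18,12) (18,43/3) (17,16) (12,50/3)]
4. After y ≤ 19: [(12,12) (18,12) (18,43/3) (17,16) (12,50/3)]
5. Canonical ring: [(12,12) (18,12) (18,43/3) (17,16) (12,50/3)]

Clipped polygon: [(12,12) (18,12) (18,43/3) (17,16) (12,50/3)]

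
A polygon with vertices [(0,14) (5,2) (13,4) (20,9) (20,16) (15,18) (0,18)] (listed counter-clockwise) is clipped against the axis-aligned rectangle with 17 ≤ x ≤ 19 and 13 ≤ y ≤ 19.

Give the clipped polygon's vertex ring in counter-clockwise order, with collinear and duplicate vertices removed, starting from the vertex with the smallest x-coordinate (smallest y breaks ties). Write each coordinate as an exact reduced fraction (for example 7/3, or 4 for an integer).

1. After x ≥ 17: [(17,48/7) (20,9) (20,16) (17,86/5)]
2. After x ≤ 19: [(17,48/7) (19,58/7) (19,82/5) (17,86/5)]
3. After y ≥ 13: [(17,13) (19,13) (19,82/5) (17,86/5)]
4. After y ≤ 19: [(17,13) (19,13) (19,82/5) (17,86/5)]
5. Canonical ring: [(17,13) (19,13) (19,82/5) (17,86/5)]

Clipped polygon: [(17,13) (19,13) (19,82/5) (17,86/5)]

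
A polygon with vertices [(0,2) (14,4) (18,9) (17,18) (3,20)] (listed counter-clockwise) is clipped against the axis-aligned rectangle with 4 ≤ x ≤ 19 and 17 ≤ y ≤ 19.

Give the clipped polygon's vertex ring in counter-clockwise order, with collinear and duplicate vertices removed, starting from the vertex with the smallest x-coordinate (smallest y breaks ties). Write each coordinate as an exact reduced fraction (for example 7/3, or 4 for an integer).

1. After x ≥ 4: [(4,18/7) (14,4) (18,9) (17,18) (4,139/7)]
2. After x ≤ 19: [(4,18/7) (14,4) (18,9) (17,18) (4,139/7)]
3. After y ≥ 17: [(4,17) (154/9,17) (17,18) (4,139/7)]
4. After y ≤ 19: [(4,19) (4,17) (154/9,17) (17,18) (10,19)]
5. Canonical ring: [(4,17) (154/9,17) (17,18) (10,19) (4,19)]

Clipped polygon: [(4,17) (154/9,17) (17,18) (10,19) (4,19)]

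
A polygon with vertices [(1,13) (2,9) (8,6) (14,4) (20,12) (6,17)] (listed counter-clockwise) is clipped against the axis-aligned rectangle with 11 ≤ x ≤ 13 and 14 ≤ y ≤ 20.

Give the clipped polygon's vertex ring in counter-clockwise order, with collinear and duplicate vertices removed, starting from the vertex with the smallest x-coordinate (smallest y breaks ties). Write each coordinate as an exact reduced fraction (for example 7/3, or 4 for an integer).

Clipped polygon: [(11,14) (13,14) (13,29/2) (11,213/14)]

1. After x ≥ 11: [(11,5) (14,4) (20,12) (11,213/14)]
2. After x ≤ 13: [(11,5) (13,13/3) (13,29/2) (11,213/14)]
3. After y ≥ 14: [(11,14) (13,14) (13,29/2) (11,213/14)]
4. After y ≤ 20: [(11,14) (13,14) (13,29/2) (11,213/14)]
5. Canonical ring: [(11,14) (13,14) (13,29/2) (11,213/14)]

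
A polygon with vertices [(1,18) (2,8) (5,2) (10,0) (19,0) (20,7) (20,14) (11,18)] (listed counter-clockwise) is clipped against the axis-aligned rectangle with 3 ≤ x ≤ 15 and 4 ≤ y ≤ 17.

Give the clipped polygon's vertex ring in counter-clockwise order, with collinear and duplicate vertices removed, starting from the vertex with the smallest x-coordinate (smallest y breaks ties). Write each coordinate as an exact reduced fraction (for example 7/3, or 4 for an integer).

1. After x ≥ 3: [(3,18) (3,6) (5,2) (10,0) (19,0) (20,7) (20,14) (11,18)]
2. After x ≤ 15: [(3,18) (3,6) (5,2) (10,0) (15,0) (15,146/9) (11,18)]
3. After y ≥ 4: [(3,18) (3,6) (4,4) (15,4) (15,146/9) (11,18)]
4. After y ≤ 17: [(3,17) (3,6) (4,4) (15,4) (15,146/9) (53/4,17)]
5. Canonical ring: [(3,6) (4,4) (15,4) (15,146/9) (53/4,17) (3,17)]

Clipped polygon: [(3,6) (4,4) (15,4) (15,146/9) (53/4,17) (3,17)]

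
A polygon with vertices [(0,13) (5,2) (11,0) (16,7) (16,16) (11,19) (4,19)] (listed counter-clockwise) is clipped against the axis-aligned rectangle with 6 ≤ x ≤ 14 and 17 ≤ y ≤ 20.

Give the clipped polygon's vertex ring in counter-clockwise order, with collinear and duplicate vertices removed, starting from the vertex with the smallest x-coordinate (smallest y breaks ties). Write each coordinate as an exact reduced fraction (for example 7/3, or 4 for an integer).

1. After x ≥ 6: [(6,5/3) (11,0) (16,7) (16,16) (11,19) (6,19)]
2. After x ≤ 14: [(6,5/3) (11,0) (14,21/5) (14,86/5) (11,19) (6,19)]
3. After y ≥ 17: [(6,17) (14,17) (14,86/5) (11,19) (6,19)]
4. After y ≤ 20: [(6,17) (14,17) (14,86/5) (11,19) (6,19)]
5. Canonical ring: [(6,17) (14,17) (14,86/5) (11,19) (6,19)]

Clipped polygon: [(6,17) (14,17) (14,86/5) (11,19) (6,19)]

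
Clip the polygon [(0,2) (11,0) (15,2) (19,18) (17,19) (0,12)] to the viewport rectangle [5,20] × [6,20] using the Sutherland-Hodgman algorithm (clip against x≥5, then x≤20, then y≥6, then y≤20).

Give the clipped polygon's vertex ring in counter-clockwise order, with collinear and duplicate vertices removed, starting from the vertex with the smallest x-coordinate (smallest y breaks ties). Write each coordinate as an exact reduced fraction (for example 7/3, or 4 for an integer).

Clipped polygon: [(5,6) (16,6) (19,18) (17,19) (5,239/17)]

1. After x ≥ 5: [(5,12/11) (11,0) (15,2) (19,18) (17,19) (5,239/17)]
2. After x ≤ 20: [(5,12/11) (11,0) (15,2) (19,18) (17,19) (5,239/17)]
3. After y ≥ 6: [(5,6) (16,6) (19,18) (17,19) (5,239/17)]
4. After y ≤ 20: [(5,6) (16,6) (19,18) (17,19) (5,239/17)]
5. Canonical ring: [(5,6) (16,6) (19,18) (17,19) (5,239/17)]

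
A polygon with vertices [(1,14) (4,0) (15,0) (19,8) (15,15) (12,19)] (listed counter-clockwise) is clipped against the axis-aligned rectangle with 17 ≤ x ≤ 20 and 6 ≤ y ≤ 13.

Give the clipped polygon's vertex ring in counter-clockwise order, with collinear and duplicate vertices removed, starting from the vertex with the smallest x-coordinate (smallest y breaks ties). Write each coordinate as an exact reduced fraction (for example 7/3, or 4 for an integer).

Clipped polygon: [(17,6) (18,6) (19,8) (17,23/2)]

1. After x ≥ 17: [(17,4) (19,8) (17,23/2)]
2. After x ≤ 20: [(17,4) (19,8) (17,23/2)]
3. After y ≥ 6: [(17,6) (18,6) (19,8) (17,23/2)]
4. After y ≤ 13: [(17,6) (18,6) (19,8) (17,23/2)]
5. Canonical ring: [(17,6) (18,6) (19,8) (17,23/2)]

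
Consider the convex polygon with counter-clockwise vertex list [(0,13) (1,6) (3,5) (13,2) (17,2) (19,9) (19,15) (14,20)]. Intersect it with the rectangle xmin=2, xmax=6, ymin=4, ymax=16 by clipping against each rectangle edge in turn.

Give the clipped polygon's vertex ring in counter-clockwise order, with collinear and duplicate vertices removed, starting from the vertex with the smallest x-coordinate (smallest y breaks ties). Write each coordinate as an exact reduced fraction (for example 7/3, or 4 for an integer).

Clipped polygon: [(2,11/2) (3,5) (6,41/10) (6,16) (2,14)]

1. After x ≥ 2: [(2,14) (2,11/2) (3,5) (13,2) (17,2) (19,9) (19,15) (14,20)]
2. After x ≤ 6: [(6,16) (2,14) (2,11/2) (3,5) (6,41/10)]
3. After y ≥ 4: [(6,16) (2,14) (2,11/2) (3,5) (6,41/10)]
4. After y ≤ 16: [(6,16) (2,14) (2,11/2) (3,5) (6,41/10)]
5. Canonical ring: [(2,11/2) (3,5) (6,41/10) (6,16) (2,14)]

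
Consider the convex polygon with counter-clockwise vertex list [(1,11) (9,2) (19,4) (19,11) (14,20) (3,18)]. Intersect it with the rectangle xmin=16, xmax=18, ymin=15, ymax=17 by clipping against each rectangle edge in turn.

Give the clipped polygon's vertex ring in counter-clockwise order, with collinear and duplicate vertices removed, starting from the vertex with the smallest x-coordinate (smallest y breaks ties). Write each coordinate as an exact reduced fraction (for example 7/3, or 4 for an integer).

Clipped polygon: [(16,15) (151/9,15) (16,82/5)]

1. After x ≥ 16: [(16,17/5) (19,4) (19,11) (16,82/5)]
2. After x ≤ 18: [(16,17/5) (18,19/5) (18,64/5) (16,82/5)]
3. After y ≥ 15: [(16,15) (151/9,15) (16,82/5)]
4. After y ≤ 17: [(16,15) (151/9,15) (16,82/5)]
5. Canonical ring: [(16,15) (151/9,15) (16,82/5)]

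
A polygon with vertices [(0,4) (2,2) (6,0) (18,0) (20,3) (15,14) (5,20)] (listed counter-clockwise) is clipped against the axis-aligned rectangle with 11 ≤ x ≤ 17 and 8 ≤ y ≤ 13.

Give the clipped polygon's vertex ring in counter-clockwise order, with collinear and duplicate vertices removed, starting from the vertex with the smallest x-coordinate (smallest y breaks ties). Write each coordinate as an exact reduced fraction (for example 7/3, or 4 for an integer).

Clipped polygon: [(11,8) (17,8) (17,48/5) (170/11,13) (11,13)]

1. After x ≥ 11: [(11,0) (18,0) (20,3) (15,14) (11,82/5)]
2. After x ≤ 17: [(11,0) (17,0) (17,48/5) (15,14) (11,82/5)]
3. After y ≥ 8: [(11,8) (17,8) (17,48/5) (15,14) (11,82/5)]
4. After y ≤ 13: [(11,13) (11,8) (17,8) (17,48/5) (170/11,13)]
5. Canonical ring: [(11,8) (17,8) (17,48/5) (170/11,13) (11,13)]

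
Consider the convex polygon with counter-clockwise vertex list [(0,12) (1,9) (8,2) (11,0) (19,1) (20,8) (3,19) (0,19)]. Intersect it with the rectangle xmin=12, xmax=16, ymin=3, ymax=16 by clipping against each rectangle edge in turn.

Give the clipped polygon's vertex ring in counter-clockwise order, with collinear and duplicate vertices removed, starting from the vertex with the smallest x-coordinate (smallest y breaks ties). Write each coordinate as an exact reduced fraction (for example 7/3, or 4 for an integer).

1. After x ≥ 12: [(12,1/8) (19,1) (20,8) (12,224/17)]
2. After x ≤ 16: [(12,1/8) (16,5/8) (16,180/17) (12,224/17)]
3. After y ≥ 3: [(12,3) (16,3) (16,180/17) (12,224/17)]
4. After y ≤ 16: [(12,3) (16,3) (16,180/17) (12,224/17)]
5. Canonical ring: [(12,3) (16,3) (16,180/17) (12,224/17)]

Clipped polygon: [(12,3) (16,3) (16,180/17) (12,224/17)]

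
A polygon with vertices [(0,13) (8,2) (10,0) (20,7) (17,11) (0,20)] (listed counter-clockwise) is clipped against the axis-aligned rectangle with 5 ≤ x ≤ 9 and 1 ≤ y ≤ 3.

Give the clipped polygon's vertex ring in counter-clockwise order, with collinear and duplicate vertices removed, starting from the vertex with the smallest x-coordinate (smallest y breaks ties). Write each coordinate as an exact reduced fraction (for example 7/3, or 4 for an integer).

1. After x ≥ 5: [(5,49/8) (8,2) (10,0) (20,7) (17,11) (5,295/17)]
2. After x ≤ 9: [(5,49/8) (8,2) (9,1) (9,259/17) (5,295/17)]
3. After y ≥ 1: [(5,49/8) (8,2) (9,1) (9,259/17) (5,295/17)]
4. After y ≤ 3: [(80/11,3) (8,2) (9,1) (9,3)]
5. Canonical ring: [(80/11,3) (8,2) (9,1) (9,3)]

Clipped polygon: [(80/11,3) (8,2) (9,1) (9,3)]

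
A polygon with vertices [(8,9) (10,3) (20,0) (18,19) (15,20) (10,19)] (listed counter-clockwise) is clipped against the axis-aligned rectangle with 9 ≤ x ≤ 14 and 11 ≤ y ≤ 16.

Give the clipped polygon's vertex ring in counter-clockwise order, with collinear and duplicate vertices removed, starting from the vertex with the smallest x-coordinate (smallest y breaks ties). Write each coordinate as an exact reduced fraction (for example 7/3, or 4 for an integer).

1. After x ≥ 9: [(9,14) (9,6) (10,3) (20,0) (18,19) (15,20) (10,19)]
2. After x ≤ 14: [(9,14) (9,6) (10,3) (14,9/5) (14,99/5) (10,19)]
3. After y ≥ 11: [(9,14) (9,11) (14,11) (14,99/5) (10,19)]
4. After y ≤ 16: [(47/5,16) (9,14) (9,11) (14,11) (14,16)]
5. Canonical ring: [(9,11) (14,11) (14,16) (47/5,16) (9,14)]

Clipped polygon: [(9,11) (14,11) (14,16) (47/5,16) (9,14)]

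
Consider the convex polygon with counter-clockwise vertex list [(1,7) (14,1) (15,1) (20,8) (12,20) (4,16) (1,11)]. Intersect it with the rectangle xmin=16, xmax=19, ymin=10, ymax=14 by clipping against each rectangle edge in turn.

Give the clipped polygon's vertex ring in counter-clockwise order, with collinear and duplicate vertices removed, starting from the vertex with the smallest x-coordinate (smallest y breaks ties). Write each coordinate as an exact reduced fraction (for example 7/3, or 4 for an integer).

Clipped polygon: [(16,10) (56/3,10) (16,14)]

1. After x ≥ 16: [(16,12/5) (20,8) (16,14)]
2. After x ≤ 19: [(16,12/5) (19,33/5) (19,19/2) (16,14)]
3. After y ≥ 10: [(16,10) (56/3,10) (16,14)]
4. After y ≤ 14: [(16,10) (56/3,10) (16,14)]
5. Canonical ring: [(16,10) (56/3,10) (16,14)]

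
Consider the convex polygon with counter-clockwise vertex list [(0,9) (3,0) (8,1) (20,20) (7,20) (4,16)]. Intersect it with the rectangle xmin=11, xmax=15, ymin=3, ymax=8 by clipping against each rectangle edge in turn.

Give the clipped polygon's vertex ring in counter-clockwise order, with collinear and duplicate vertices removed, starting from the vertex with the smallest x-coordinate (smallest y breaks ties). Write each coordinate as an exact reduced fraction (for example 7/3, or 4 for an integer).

1. After x ≥ 11: [(11,23/4) (20,20) (11,20)]
2. After x ≤ 15: [(11,23/4) (15,145/12) (15,20) (11,20)]
3. After y ≥ 3: [(11,23/4) (15,145/12) (15,20) (11,20)]
4. After y ≤ 8: [(11,8) (11,23/4) (236/19,8)]
5. Canonical ring: [(11,23/4) (236/19,8) (11,8)]

Clipped polygon: [(11,23/4) (236/19,8) (11,8)]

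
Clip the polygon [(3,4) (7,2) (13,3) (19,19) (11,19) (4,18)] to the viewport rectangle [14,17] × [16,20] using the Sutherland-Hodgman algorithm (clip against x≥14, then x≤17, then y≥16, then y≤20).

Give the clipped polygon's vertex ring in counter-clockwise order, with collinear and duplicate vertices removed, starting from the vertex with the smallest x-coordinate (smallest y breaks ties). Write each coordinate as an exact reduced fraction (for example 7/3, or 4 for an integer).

1. After x ≥ 14: [(14,17/3) (19,19) (14,19)]
2. After x ≤ 17: [(14,17/3) (17,41/3) (17,19) (14,19)]
3. After y ≥ 16: [(14,16) (17,16) (17,19) (14,19)]
4. After y ≤ 20: [(14,16) (17,16) (17,19) (14,19)]
5. Canonical ring: [(14,16) (17,16) (17,19) (14,19)]

Clipped polygon: [(14,16) (17,16) (17,19) (14,19)]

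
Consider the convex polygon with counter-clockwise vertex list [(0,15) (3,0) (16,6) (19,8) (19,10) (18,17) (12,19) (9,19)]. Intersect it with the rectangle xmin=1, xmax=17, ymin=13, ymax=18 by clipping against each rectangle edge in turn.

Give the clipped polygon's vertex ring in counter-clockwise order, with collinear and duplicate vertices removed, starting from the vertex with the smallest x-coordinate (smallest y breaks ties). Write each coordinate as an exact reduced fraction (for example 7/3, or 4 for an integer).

Clipped polygon: [(1,13) (17,13) (17,52/3) (15,18) (27/4,18) (1,139/9)]

1. After x ≥ 1: [(1,139/9) (1,10) (3,0) (16,6) (19,8) (19,10) (18,17) (12,19) (9,19)]
2. After x ≤ 17: [(1,139/9) (1,10) (3,0) (16,6) (17,20/3) (17,52/3) (12,19) (9,19)]
3. After y ≥ 13: [(1,139/9) (1,13) (17,13) (17,52/3) (12,19) (9,19)]
4. After y ≤ 18: [(27/4,18) (1,139/9) (1,13) (17,13) (17,52/3) (15,18)]
5. Canonical ring: [(1,13) (17,13) (17,52/3) (15,18) (27/4,18) (1,139/9)]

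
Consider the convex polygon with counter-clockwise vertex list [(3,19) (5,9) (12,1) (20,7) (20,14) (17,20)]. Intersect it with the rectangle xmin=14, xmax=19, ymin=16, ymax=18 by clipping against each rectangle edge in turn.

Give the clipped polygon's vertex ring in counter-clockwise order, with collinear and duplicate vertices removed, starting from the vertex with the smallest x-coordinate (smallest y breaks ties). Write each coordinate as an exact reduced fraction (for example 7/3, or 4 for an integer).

1. After x ≥ 14: [(14,277/14) (14,5/2) (20,7) (20,14) (17,20)]
2. After x ≤ 19: [(14,277/14) (14,5/2) (19,25/4) (19,16) (17,20)]
3. After y ≥ 16: [(14,277/14) (14,16) (19,16) (19,16) (17,20)]
4. After y ≤ 18: [(14,18) (14,16) (19,16) (19,16) (18,18)]
5. Canonical ring: [(14,16) (19,16) (18,18) (14,18)]

Clipped polygon: [(14,16) (19,16) (18,18) (14,18)]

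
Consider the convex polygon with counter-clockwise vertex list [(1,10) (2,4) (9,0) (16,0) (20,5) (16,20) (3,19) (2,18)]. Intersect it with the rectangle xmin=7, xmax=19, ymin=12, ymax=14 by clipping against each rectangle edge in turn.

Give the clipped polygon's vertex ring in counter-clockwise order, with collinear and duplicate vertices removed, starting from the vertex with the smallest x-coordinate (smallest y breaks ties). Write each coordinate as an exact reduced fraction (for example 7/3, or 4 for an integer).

Clipped polygon: [(7,12) (272/15,12) (88/5,14) (7,14)]

1. After x ≥ 7: [(7,8/7) (9,0) (16,0) (20,5) (16,20) (7,251/13)]
2. After x ≤ 19: [(7,8/7) (9,0) (16,0) (19,15/4) (19,35/4) (16,20) (7,251/13)]
3. After y ≥ 12: [(7,12) (272/15,12) (16,20) (7,251/13)]
4. After y ≤ 14: [(7,14) (7,12) (272/15,12) (88/5,14)]
5. Canonical ring: [(7,12) (272/15,12) (88/5,14) (7,14)]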